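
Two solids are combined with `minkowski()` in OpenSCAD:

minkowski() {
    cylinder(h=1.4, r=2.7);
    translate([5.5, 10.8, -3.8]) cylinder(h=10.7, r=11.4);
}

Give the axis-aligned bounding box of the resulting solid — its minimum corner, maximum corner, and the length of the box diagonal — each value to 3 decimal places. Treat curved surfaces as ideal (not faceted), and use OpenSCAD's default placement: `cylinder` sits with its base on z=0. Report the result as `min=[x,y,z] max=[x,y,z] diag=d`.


min=[-8.600,-3.300,-3.800] max=[19.600,24.900,8.300] diag=41.676

A = translate([5.5, 10.8, -3.8]) cylinder(h=10.7, r=11.4) → bbox [-5.9,-0.6,-3.8] .. [16.9,22.2,6.9]
B = cylinder(h=1.4, r=2.7) → bbox [-2.7,-2.7,0] .. [2.7,2.7,1.4]
lo = A.lo+B.lo = [-5.9-2.7, -0.6-2.7, -3.8+0] = [-8.600,-3.300,-3.800]
hi = A.hi+B.hi = [16.9+2.7, 22.2+2.7, 6.9+1.4] = [19.600,24.900,8.300]
diag = √(28.2²+28.2²+12.1²) = √1736.89 = 41.676


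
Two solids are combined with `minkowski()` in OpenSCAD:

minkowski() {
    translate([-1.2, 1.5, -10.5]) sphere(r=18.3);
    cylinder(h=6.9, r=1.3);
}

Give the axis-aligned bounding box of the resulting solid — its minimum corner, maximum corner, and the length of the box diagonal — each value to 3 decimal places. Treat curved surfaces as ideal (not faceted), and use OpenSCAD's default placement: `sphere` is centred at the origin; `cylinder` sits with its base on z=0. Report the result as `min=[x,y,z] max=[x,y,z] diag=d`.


A = translate([-1.2, 1.5, -10.5]) sphere(r=18.3) → bbox [-19.5,-16.8,-28.8] .. [17.1,19.8,7.8]
B = cylinder(h=6.9, r=1.3) → bbox [-1.3,-1.3,0] .. [1.3,1.3,6.9]
lo = A.lo+B.lo = [-19.5-1.3, -16.8-1.3, -28.8+0] = [-20.800,-18.100,-28.800]
hi = A.hi+B.hi = [17.1+1.3, 19.8+1.3, 7.8+6.9] = [18.400,21.100,14.700]
diag = √(39.2²+39.2²+43.5²) = √4965.53 = 70.467

min=[-20.800,-18.100,-28.800] max=[18.400,21.100,14.700] diag=70.467


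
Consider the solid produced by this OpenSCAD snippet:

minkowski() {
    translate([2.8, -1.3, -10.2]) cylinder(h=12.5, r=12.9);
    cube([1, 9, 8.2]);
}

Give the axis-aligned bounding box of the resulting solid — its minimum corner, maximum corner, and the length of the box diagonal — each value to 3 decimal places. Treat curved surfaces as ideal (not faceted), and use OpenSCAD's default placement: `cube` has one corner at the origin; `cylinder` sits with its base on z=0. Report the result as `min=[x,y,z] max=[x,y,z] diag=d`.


A = translate([2.8, -1.3, -10.2]) cylinder(h=12.5, r=12.9) → bbox [-10.1,-14.2,-10.2] .. [15.7,11.6,2.3]
B = cube([1, 9, 8.2]) → bbox [0,0,0] .. [1,9,8.2]
lo = A.lo+B.lo = [-10.1+0, -14.2+0, -10.2+0] = [-10.100,-14.200,-10.200]
hi = A.hi+B.hi = [15.7+1, 11.6+9, 2.3+8.2] = [16.700,20.600,10.500]
diag = √(26.8²+34.8²+20.7²) = √2357.77 = 48.557

min=[-10.100,-14.200,-10.200] max=[16.700,20.600,10.500] diag=48.557


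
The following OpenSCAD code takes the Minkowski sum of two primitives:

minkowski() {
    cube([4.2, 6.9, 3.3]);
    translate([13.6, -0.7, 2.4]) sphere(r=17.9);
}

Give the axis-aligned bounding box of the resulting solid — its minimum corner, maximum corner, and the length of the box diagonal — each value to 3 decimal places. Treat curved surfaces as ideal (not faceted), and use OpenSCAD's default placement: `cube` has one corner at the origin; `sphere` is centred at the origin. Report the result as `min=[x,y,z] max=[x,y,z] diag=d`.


A = translate([13.6, -0.7, 2.4]) sphere(r=17.9) → bbox [-4.3,-18.6,-15.5] .. [31.5,17.2,20.3]
B = cube([4.2, 6.9, 3.3]) → bbox [0,0,0] .. [4.2,6.9,3.3]
lo = A.lo+B.lo = [-4.3+0, -18.6+0, -15.5+0] = [-4.300,-18.600,-15.500]
hi = A.hi+B.hi = [31.5+4.2, 17.2+6.9, 20.3+3.3] = [35.700,24.100,23.600]
diag = √(40²+42.7²+39.1²) = √4952.1 = 70.371

min=[-4.300,-18.600,-15.500] max=[35.700,24.100,23.600] diag=70.371


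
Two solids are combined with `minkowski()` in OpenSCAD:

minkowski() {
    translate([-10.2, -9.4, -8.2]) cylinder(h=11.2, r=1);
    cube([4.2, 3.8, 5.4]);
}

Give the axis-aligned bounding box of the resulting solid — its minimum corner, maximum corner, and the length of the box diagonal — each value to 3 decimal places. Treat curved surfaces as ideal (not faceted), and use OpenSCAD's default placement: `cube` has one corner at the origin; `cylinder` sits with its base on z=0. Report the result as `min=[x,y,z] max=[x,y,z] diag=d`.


min=[-11.200,-10.400,-8.200] max=[-5.000,-4.600,8.400] diag=18.645

A = translate([-10.2, -9.4, -8.2]) cylinder(h=11.2, r=1) → bbox [-11.2,-10.4,-8.2] .. [-9.2,-8.4,3]
B = cube([4.2, 3.8, 5.4]) → bbox [0,0,0] .. [4.2,3.8,5.4]
lo = A.lo+B.lo = [-11.2+0, -10.4+0, -8.2+0] = [-11.200,-10.400,-8.200]
hi = A.hi+B.hi = [-9.2+4.2, -8.4+3.8, 3+5.4] = [-5.000,-4.600,8.400]
diag = √(6.2²+5.8²+16.6²) = √347.64 = 18.645


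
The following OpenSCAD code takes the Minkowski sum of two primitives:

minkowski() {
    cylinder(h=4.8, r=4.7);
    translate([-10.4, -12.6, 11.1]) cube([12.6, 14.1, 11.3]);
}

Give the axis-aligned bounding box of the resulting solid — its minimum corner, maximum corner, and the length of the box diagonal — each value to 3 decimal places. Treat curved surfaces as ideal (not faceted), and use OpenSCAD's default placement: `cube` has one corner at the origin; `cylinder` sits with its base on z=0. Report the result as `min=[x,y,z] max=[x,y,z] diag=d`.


min=[-15.100,-17.300,11.100] max=[6.900,6.200,27.200] diag=35.992

A = translate([-10.4, -12.6, 11.1]) cube([12.6, 14.1, 11.3]) → bbox [-10.4,-12.6,11.1] .. [2.2,1.5,22.4]
B = cylinder(h=4.8, r=4.7) → bbox [-4.7,-4.7,0] .. [4.7,4.7,4.8]
lo = A.lo+B.lo = [-10.4-4.7, -12.6-4.7, 11.1+0] = [-15.100,-17.300,11.100]
hi = A.hi+B.hi = [2.2+4.7, 1.5+4.7, 22.4+4.8] = [6.900,6.200,27.200]
diag = √(22²+23.5²+16.1²) = √1295.46 = 35.992


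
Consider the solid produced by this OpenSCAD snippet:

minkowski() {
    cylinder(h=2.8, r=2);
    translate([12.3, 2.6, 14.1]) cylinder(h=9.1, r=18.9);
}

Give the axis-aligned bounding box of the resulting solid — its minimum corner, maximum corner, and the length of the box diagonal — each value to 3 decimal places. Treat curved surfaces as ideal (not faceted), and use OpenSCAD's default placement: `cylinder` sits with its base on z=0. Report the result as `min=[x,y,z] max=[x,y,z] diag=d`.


min=[-8.600,-18.300,14.100] max=[33.200,23.500,26.000] diag=60.300

A = translate([12.3, 2.6, 14.1]) cylinder(h=9.1, r=18.9) → bbox [-6.6,-16.3,14.1] .. [31.2,21.5,23.2]
B = cylinder(h=2.8, r=2) → bbox [-2,-2,0] .. [2,2,2.8]
lo = A.lo+B.lo = [-6.6-2, -16.3-2, 14.1+0] = [-8.600,-18.300,14.100]
hi = A.hi+B.hi = [31.2+2, 21.5+2, 23.2+2.8] = [33.200,23.500,26.000]
diag = √(41.8²+41.8²+11.9²) = √3636.09 = 60.300


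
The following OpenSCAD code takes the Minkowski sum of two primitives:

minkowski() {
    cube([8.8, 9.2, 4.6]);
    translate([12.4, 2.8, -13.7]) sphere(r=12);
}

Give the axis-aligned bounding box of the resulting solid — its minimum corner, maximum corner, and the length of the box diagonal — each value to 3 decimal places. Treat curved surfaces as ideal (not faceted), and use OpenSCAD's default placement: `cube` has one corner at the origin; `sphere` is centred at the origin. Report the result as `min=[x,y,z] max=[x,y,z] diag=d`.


A = translate([12.4, 2.8, -13.7]) sphere(r=12) → bbox [0.4,-9.2,-25.7] .. [24.4,14.8,-1.7]
B = cube([8.8, 9.2, 4.6]) → bbox [0,0,0] .. [8.8,9.2,4.6]
lo = A.lo+B.lo = [0.4+0, -9.2+0, -25.7+0] = [0.400,-9.200,-25.700]
hi = A.hi+B.hi = [24.4+8.8, 14.8+9.2, -1.7+4.6] = [33.200,24.000,2.900]
diag = √(32.8²+33.2²+28.6²) = √2996.04 = 54.736

min=[0.400,-9.200,-25.700] max=[33.200,24.000,2.900] diag=54.736


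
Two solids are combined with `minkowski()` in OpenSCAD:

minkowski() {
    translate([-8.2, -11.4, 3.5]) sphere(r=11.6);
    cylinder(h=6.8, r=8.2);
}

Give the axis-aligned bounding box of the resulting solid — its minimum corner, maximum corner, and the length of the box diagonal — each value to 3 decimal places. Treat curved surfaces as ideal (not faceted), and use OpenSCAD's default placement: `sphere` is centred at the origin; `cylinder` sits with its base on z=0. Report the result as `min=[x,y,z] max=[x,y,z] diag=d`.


A = translate([-8.2, -11.4, 3.5]) sphere(r=11.6) → bbox [-19.8,-23,-8.1] .. [3.4,0.2,15.1]
B = cylinder(h=6.8, r=8.2) → bbox [-8.2,-8.2,0] .. [8.2,8.2,6.8]
lo = A.lo+B.lo = [-19.8-8.2, -23-8.2, -8.1+0] = [-28.000,-31.200,-8.100]
hi = A.hi+B.hi = [3.4+8.2, 0.2+8.2, 15.1+6.8] = [11.600,8.400,21.900]
diag = √(39.6²+39.6²+30²) = √4036.32 = 63.532

min=[-28.000,-31.200,-8.100] max=[11.600,8.400,21.900] diag=63.532


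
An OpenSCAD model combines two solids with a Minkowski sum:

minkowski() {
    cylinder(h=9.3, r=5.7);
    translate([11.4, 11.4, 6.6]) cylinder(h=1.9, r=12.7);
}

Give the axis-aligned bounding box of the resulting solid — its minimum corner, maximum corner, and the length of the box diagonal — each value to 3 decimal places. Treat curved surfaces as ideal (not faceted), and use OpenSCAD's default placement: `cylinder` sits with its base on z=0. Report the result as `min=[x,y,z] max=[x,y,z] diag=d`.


min=[-7.000,-7.000,6.600] max=[29.800,29.800,17.800] diag=53.235

A = translate([11.4, 11.4, 6.6]) cylinder(h=1.9, r=12.7) → bbox [-1.3,-1.3,6.6] .. [24.1,24.1,8.5]
B = cylinder(h=9.3, r=5.7) → bbox [-5.7,-5.7,0] .. [5.7,5.7,9.3]
lo = A.lo+B.lo = [-1.3-5.7, -1.3-5.7, 6.6+0] = [-7.000,-7.000,6.600]
hi = A.hi+B.hi = [24.1+5.7, 24.1+5.7, 8.5+9.3] = [29.800,29.800,17.800]
diag = √(36.8²+36.8²+11.2²) = √2833.92 = 53.235


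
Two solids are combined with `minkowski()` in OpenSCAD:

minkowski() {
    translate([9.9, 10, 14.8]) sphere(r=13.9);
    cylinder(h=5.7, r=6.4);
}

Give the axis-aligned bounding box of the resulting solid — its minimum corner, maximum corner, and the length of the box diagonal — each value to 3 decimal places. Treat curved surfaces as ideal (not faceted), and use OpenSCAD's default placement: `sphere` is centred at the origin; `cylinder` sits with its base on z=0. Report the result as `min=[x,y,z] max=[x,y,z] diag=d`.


A = translate([9.9, 10, 14.8]) sphere(r=13.9) → bbox [-4,-3.9,0.9] .. [23.8,23.9,28.7]
B = cylinder(h=5.7, r=6.4) → bbox [-6.4,-6.4,0] .. [6.4,6.4,5.7]
lo = A.lo+B.lo = [-4-6.4, -3.9-6.4, 0.9+0] = [-10.400,-10.300,0.900]
hi = A.hi+B.hi = [23.8+6.4, 23.9+6.4, 28.7+5.7] = [30.200,30.300,34.400]
diag = √(40.6²+40.6²+33.5²) = √4418.97 = 66.475

min=[-10.400,-10.300,0.900] max=[30.200,30.300,34.400] diag=66.475


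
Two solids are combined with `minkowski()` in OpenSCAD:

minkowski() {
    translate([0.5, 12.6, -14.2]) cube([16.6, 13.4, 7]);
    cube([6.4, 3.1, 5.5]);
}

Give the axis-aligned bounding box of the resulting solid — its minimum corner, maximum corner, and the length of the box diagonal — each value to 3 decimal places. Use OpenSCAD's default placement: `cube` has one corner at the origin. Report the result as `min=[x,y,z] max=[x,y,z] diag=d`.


min=[0.500,12.600,-14.200] max=[23.500,29.100,-1.700] diag=30.943

A = translate([0.5, 12.6, -14.2]) cube([16.6, 13.4, 7]) → bbox [0.5,12.6,-14.2] .. [17.1,26,-7.2]
B = cube([6.4, 3.1, 5.5]) → bbox [0,0,0] .. [6.4,3.1,5.5]
lo = A.lo+B.lo = [0.5+0, 12.6+0, -14.2+0] = [0.500,12.600,-14.200]
hi = A.hi+B.hi = [17.1+6.4, 26+3.1, -7.2+5.5] = [23.500,29.100,-1.700]
diag = √(23²+16.5²+12.5²) = √957.5 = 30.943


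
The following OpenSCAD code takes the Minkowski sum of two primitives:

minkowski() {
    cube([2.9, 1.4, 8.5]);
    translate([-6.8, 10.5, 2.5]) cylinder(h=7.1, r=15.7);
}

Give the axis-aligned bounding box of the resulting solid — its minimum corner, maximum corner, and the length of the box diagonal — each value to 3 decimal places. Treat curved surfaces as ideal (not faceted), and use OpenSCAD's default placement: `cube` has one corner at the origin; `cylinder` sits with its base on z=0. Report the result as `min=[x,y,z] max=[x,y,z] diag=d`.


min=[-22.500,-5.200,2.500] max=[11.800,27.600,18.100] diag=49.957

A = translate([-6.8, 10.5, 2.5]) cylinder(h=7.1, r=15.7) → bbox [-22.5,-5.2,2.5] .. [8.9,26.2,9.6]
B = cube([2.9, 1.4, 8.5]) → bbox [0,0,0] .. [2.9,1.4,8.5]
lo = A.lo+B.lo = [-22.5+0, -5.2+0, 2.5+0] = [-22.500,-5.200,2.500]
hi = A.hi+B.hi = [8.9+2.9, 26.2+1.4, 9.6+8.5] = [11.800,27.600,18.100]
diag = √(34.3²+32.8²+15.6²) = √2495.69 = 49.957


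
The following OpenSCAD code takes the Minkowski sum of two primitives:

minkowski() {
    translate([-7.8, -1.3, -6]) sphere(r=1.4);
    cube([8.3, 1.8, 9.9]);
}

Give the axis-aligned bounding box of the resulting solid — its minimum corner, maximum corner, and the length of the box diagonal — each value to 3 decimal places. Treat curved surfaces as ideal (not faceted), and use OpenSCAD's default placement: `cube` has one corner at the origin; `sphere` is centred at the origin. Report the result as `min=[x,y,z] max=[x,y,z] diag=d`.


min=[-9.200,-2.700,-7.400] max=[1.900,1.900,5.300] diag=17.483

A = translate([-7.8, -1.3, -6]) sphere(r=1.4) → bbox [-9.2,-2.7,-7.4] .. [-6.4,0.1,-4.6]
B = cube([8.3, 1.8, 9.9]) → bbox [0,0,0] .. [8.3,1.8,9.9]
lo = A.lo+B.lo = [-9.2+0, -2.7+0, -7.4+0] = [-9.200,-2.700,-7.400]
hi = A.hi+B.hi = [-6.4+8.3, 0.1+1.8, -4.6+9.9] = [1.900,1.900,5.300]
diag = √(11.1²+4.6²+12.7²) = √305.66 = 17.483


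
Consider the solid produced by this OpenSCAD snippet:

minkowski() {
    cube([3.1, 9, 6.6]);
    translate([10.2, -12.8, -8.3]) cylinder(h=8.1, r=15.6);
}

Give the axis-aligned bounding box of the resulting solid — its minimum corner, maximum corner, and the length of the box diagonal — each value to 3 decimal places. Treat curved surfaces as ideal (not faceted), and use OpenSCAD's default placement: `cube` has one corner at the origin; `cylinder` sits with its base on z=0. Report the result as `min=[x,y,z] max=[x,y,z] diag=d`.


A = translate([10.2, -12.8, -8.3]) cylinder(h=8.1, r=15.6) → bbox [-5.4,-28.4,-8.3] .. [25.8,2.8,-0.2]
B = cube([3.1, 9, 6.6]) → bbox [0,0,0] .. [3.1,9,6.6]
lo = A.lo+B.lo = [-5.4+0, -28.4+0, -8.3+0] = [-5.400,-28.400,-8.300]
hi = A.hi+B.hi = [25.8+3.1, 2.8+9, -0.2+6.6] = [28.900,11.800,6.400]
diag = √(34.3²+40.2²+14.7²) = √3008.62 = 54.851

min=[-5.400,-28.400,-8.300] max=[28.900,11.800,6.400] diag=54.851


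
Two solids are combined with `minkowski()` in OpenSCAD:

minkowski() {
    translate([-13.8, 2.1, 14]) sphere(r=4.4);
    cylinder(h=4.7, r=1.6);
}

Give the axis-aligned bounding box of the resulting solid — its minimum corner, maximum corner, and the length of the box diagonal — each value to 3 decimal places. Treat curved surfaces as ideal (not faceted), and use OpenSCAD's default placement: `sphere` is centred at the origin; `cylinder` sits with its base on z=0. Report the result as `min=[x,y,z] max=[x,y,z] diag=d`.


A = translate([-13.8, 2.1, 14]) sphere(r=4.4) → bbox [-18.2,-2.3,9.6] .. [-9.4,6.5,18.4]
B = cylinder(h=4.7, r=1.6) → bbox [-1.6,-1.6,0] .. [1.6,1.6,4.7]
lo = A.lo+B.lo = [-18.2-1.6, -2.3-1.6, 9.6+0] = [-19.800,-3.900,9.600]
hi = A.hi+B.hi = [-9.4+1.6, 6.5+1.6, 18.4+4.7] = [-7.800,8.100,23.100]
diag = √(12²+12²+13.5²) = √470.25 = 21.685

min=[-19.800,-3.900,9.600] max=[-7.800,8.100,23.100] diag=21.685


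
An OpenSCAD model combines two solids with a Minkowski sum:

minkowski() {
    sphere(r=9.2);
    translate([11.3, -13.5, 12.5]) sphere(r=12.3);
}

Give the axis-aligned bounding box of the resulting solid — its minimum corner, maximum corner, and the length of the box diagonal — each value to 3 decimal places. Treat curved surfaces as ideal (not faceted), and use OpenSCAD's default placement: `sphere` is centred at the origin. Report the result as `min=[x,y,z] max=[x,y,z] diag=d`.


min=[-10.200,-35.000,-9.000] max=[32.800,8.000,34.000] diag=74.478

A = translate([11.3, -13.5, 12.5]) sphere(r=12.3) → bbox [-1,-25.8,0.2] .. [23.6,-1.2,24.8]
B = sphere(r=9.2) → bbox [-9.2,-9.2,-9.2] .. [9.2,9.2,9.2]
lo = A.lo+B.lo = [-1-9.2, -25.8-9.2, 0.2-9.2] = [-10.200,-35.000,-9.000]
hi = A.hi+B.hi = [23.6+9.2, -1.2+9.2, 24.8+9.2] = [32.800,8.000,34.000]
diag = √(43²+43²+43²) = √5547 = 74.478


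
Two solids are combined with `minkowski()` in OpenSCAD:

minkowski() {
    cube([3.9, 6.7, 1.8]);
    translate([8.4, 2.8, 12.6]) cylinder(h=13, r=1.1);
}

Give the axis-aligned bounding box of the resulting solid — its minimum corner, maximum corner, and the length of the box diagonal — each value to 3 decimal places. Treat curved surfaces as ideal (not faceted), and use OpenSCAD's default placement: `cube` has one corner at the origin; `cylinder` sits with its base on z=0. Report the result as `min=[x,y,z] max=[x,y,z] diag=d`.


A = translate([8.4, 2.8, 12.6]) cylinder(h=13, r=1.1) → bbox [7.3,1.7,12.6] .. [9.5,3.9,25.6]
B = cube([3.9, 6.7, 1.8]) → bbox [0,0,0] .. [3.9,6.7,1.8]
lo = A.lo+B.lo = [7.3+0, 1.7+0, 12.6+0] = [7.300,1.700,12.600]
hi = A.hi+B.hi = [9.5+3.9, 3.9+6.7, 25.6+1.8] = [13.400,10.600,27.400]
diag = √(6.1²+8.9²+14.8²) = √335.46 = 18.316

min=[7.300,1.700,12.600] max=[13.400,10.600,27.400] diag=18.316


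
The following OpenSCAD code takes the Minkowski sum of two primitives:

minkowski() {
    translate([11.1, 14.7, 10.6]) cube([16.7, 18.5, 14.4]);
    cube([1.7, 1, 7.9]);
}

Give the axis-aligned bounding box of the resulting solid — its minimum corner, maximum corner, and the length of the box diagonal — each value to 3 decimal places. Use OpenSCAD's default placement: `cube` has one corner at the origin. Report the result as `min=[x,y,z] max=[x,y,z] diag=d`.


A = translate([11.1, 14.7, 10.6]) cube([16.7, 18.5, 14.4]) → bbox [11.1,14.7,10.6] .. [27.8,33.2,25]
B = cube([1.7, 1, 7.9]) → bbox [0,0,0] .. [1.7,1,7.9]
lo = A.lo+B.lo = [11.1+0, 14.7+0, 10.6+0] = [11.100,14.700,10.600]
hi = A.hi+B.hi = [27.8+1.7, 33.2+1, 25+7.9] = [29.500,34.200,32.900]
diag = √(18.4²+19.5²+22.3²) = √1216.1 = 34.873

min=[11.100,14.700,10.600] max=[29.500,34.200,32.900] diag=34.873


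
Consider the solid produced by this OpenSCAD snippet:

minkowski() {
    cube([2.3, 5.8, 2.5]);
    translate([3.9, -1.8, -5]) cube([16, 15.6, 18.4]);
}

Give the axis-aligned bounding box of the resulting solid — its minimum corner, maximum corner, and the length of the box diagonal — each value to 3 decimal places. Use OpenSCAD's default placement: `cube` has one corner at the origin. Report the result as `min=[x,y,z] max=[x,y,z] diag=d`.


min=[3.900,-1.800,-5.000] max=[22.200,19.600,15.900] diag=35.067

A = translate([3.9, -1.8, -5]) cube([16, 15.6, 18.4]) → bbox [3.9,-1.8,-5] .. [19.9,13.8,13.4]
B = cube([2.3, 5.8, 2.5]) → bbox [0,0,0] .. [2.3,5.8,2.5]
lo = A.lo+B.lo = [3.9+0, -1.8+0, -5+0] = [3.900,-1.800,-5.000]
hi = A.hi+B.hi = [19.9+2.3, 13.8+5.8, 13.4+2.5] = [22.200,19.600,15.900]
diag = √(18.3²+21.4²+20.9²) = √1229.66 = 35.067


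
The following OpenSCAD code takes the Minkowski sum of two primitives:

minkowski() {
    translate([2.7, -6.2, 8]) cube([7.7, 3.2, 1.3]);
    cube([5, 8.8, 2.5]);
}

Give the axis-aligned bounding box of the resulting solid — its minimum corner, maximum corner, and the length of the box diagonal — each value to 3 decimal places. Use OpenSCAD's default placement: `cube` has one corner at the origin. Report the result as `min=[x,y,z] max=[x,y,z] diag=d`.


A = translate([2.7, -6.2, 8]) cube([7.7, 3.2, 1.3]) → bbox [2.7,-6.2,8] .. [10.4,-3,9.3]
B = cube([5, 8.8, 2.5]) → bbox [0,0,0] .. [5,8.8,2.5]
lo = A.lo+B.lo = [2.7+0, -6.2+0, 8+0] = [2.700,-6.200,8.000]
hi = A.hi+B.hi = [10.4+5, -3+8.8, 9.3+2.5] = [15.400,5.800,11.800]
diag = √(12.7²+12²+3.8²) = √319.73 = 17.881

min=[2.700,-6.200,8.000] max=[15.400,5.800,11.800] diag=17.881


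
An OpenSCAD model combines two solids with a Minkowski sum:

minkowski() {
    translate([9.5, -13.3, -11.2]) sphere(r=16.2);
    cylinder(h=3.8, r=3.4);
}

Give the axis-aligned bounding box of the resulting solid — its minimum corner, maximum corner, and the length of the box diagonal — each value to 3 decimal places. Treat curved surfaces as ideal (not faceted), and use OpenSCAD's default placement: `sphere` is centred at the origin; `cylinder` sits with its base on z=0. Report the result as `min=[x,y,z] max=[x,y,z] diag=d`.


A = translate([9.5, -13.3, -11.2]) sphere(r=16.2) → bbox [-6.7,-29.5,-27.4] .. [25.7,2.9,5]
B = cylinder(h=3.8, r=3.4) → bbox [-3.4,-3.4,0] .. [3.4,3.4,3.8]
lo = A.lo+B.lo = [-6.7-3.4, -29.5-3.4, -27.4+0] = [-10.100,-32.900,-27.400]
hi = A.hi+B.hi = [25.7+3.4, 2.9+3.4, 5+3.8] = [29.100,6.300,8.800]
diag = √(39.2²+39.2²+36.2²) = √4383.72 = 66.210

min=[-10.100,-32.900,-27.400] max=[29.100,6.300,8.800] diag=66.210


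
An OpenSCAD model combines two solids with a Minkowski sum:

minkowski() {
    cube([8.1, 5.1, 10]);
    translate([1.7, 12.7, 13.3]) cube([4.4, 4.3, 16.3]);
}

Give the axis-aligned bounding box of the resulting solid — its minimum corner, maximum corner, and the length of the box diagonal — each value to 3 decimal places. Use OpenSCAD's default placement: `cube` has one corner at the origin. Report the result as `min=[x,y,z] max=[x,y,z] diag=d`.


A = translate([1.7, 12.7, 13.3]) cube([4.4, 4.3, 16.3]) → bbox [1.7,12.7,13.3] .. [6.1,17,29.6]
B = cube([8.1, 5.1, 10]) → bbox [0,0,0] .. [8.1,5.1,10]
lo = A.lo+B.lo = [1.7+0, 12.7+0, 13.3+0] = [1.700,12.700,13.300]
hi = A.hi+B.hi = [6.1+8.1, 17+5.1, 29.6+10] = [14.200,22.100,39.600]
diag = √(12.5²+9.4²+26.3²) = √936.3 = 30.599

min=[1.700,12.700,13.300] max=[14.200,22.100,39.600] diag=30.599


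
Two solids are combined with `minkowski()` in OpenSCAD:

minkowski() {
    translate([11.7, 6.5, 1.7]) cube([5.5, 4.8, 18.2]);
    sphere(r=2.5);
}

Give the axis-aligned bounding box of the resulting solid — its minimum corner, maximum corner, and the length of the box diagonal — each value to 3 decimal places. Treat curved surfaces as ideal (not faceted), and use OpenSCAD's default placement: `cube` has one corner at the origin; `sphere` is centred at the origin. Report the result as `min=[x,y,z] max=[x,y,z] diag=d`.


A = translate([11.7, 6.5, 1.7]) cube([5.5, 4.8, 18.2]) → bbox [11.7,6.5,1.7] .. [17.2,11.3,19.9]
B = sphere(r=2.5) → bbox [-2.5,-2.5,-2.5] .. [2.5,2.5,2.5]
lo = A.lo+B.lo = [11.7-2.5, 6.5-2.5, 1.7-2.5] = [9.200,4.000,-0.800]
hi = A.hi+B.hi = [17.2+2.5, 11.3+2.5, 19.9+2.5] = [19.700,13.800,22.400]
diag = √(10.5²+9.8²+23.2²) = √744.53 = 27.286

min=[9.200,4.000,-0.800] max=[19.700,13.800,22.400] diag=27.286


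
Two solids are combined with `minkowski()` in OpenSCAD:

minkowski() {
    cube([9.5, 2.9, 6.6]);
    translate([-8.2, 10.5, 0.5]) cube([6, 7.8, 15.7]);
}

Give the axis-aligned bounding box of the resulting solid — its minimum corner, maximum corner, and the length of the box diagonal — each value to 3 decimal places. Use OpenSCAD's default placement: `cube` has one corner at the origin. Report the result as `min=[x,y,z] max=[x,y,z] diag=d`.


min=[-8.200,10.500,0.500] max=[7.300,21.200,22.800] diag=29.190

A = translate([-8.2, 10.5, 0.5]) cube([6, 7.8, 15.7]) → bbox [-8.2,10.5,0.5] .. [-2.2,18.3,16.2]
B = cube([9.5, 2.9, 6.6]) → bbox [0,0,0] .. [9.5,2.9,6.6]
lo = A.lo+B.lo = [-8.2+0, 10.5+0, 0.5+0] = [-8.200,10.500,0.500]
hi = A.hi+B.hi = [-2.2+9.5, 18.3+2.9, 16.2+6.6] = [7.300,21.200,22.800]
diag = √(15.5²+10.7²+22.3²) = √852.03 = 29.190


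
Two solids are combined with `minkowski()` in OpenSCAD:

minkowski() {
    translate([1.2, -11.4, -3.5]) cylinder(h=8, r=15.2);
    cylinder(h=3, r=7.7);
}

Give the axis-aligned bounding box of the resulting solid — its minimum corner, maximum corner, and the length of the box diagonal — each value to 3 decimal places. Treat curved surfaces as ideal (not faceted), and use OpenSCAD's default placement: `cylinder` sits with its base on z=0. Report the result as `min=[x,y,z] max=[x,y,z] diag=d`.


A = translate([1.2, -11.4, -3.5]) cylinder(h=8, r=15.2) → bbox [-14,-26.6,-3.5] .. [16.4,3.8,4.5]
B = cylinder(h=3, r=7.7) → bbox [-7.7,-7.7,0] .. [7.7,7.7,3]
lo = A.lo+B.lo = [-14-7.7, -26.6-7.7, -3.5+0] = [-21.700,-34.300,-3.500]
hi = A.hi+B.hi = [16.4+7.7, 3.8+7.7, 4.5+3] = [24.100,11.500,7.500]
diag = √(45.8²+45.8²+11²) = √4316.28 = 65.698

min=[-21.700,-34.300,-3.500] max=[24.100,11.500,7.500] diag=65.698


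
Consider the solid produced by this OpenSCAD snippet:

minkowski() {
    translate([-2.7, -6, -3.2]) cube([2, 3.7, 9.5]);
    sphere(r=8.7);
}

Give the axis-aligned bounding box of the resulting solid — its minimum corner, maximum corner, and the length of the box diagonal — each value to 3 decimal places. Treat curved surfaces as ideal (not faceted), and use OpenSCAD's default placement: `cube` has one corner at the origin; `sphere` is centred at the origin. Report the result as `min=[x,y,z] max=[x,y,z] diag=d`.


min=[-11.400,-14.700,-11.900] max=[8.000,6.400,15.000] diag=39.309

A = translate([-2.7, -6, -3.2]) cube([2, 3.7, 9.5]) → bbox [-2.7,-6,-3.2] .. [-0.7,-2.3,6.3]
B = sphere(r=8.7) → bbox [-8.7,-8.7,-8.7] .. [8.7,8.7,8.7]
lo = A.lo+B.lo = [-2.7-8.7, -6-8.7, -3.2-8.7] = [-11.400,-14.700,-11.900]
hi = A.hi+B.hi = [-0.7+8.7, -2.3+8.7, 6.3+8.7] = [8.000,6.400,15.000]
diag = √(19.4²+21.1²+26.9²) = √1545.18 = 39.309


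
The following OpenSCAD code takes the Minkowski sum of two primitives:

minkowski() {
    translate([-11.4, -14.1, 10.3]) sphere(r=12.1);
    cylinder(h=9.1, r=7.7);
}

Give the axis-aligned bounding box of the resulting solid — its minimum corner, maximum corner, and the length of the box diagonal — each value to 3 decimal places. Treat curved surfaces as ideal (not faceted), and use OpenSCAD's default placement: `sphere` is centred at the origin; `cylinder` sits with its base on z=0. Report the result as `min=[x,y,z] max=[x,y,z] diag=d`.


A = translate([-11.4, -14.1, 10.3]) sphere(r=12.1) → bbox [-23.5,-26.2,-1.8] .. [0.7,-2,22.4]
B = cylinder(h=9.1, r=7.7) → bbox [-7.7,-7.7,0] .. [7.7,7.7,9.1]
lo = A.lo+B.lo = [-23.5-7.7, -26.2-7.7, -1.8+0] = [-31.200,-33.900,-1.800]
hi = A.hi+B.hi = [0.7+7.7, -2+7.7, 22.4+9.1] = [8.400,5.700,31.500]
diag = √(39.6²+39.6²+33.3²) = √4245.21 = 65.155

min=[-31.200,-33.900,-1.800] max=[8.400,5.700,31.500] diag=65.155


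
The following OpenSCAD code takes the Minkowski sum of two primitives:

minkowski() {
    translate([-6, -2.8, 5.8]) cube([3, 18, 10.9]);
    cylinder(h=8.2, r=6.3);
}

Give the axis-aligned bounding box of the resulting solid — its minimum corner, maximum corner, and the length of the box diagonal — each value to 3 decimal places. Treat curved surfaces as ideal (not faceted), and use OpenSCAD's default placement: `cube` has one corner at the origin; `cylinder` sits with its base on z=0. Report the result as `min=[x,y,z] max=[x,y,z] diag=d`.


A = translate([-6, -2.8, 5.8]) cube([3, 18, 10.9]) → bbox [-6,-2.8,5.8] .. [-3,15.2,16.7]
B = cylinder(h=8.2, r=6.3) → bbox [-6.3,-6.3,0] .. [6.3,6.3,8.2]
lo = A.lo+B.lo = [-6-6.3, -2.8-6.3, 5.8+0] = [-12.300,-9.100,5.800]
hi = A.hi+B.hi = [-3+6.3, 15.2+6.3, 16.7+8.2] = [3.300,21.500,24.900]
diag = √(15.6²+30.6²+19.1²) = √1544.53 = 39.301

min=[-12.300,-9.100,5.800] max=[3.300,21.500,24.900] diag=39.301


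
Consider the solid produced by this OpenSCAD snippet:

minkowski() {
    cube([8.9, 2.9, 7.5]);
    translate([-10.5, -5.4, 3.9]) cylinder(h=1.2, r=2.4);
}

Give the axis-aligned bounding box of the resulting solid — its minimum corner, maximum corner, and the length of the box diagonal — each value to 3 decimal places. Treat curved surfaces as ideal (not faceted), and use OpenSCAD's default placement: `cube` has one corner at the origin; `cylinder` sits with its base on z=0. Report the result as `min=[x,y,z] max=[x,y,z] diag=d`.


min=[-12.900,-7.800,3.900] max=[0.800,-0.100,12.600] diag=17.963

A = translate([-10.5, -5.4, 3.9]) cylinder(h=1.2, r=2.4) → bbox [-12.9,-7.8,3.9] .. [-8.1,-3,5.1]
B = cube([8.9, 2.9, 7.5]) → bbox [0,0,0] .. [8.9,2.9,7.5]
lo = A.lo+B.lo = [-12.9+0, -7.8+0, 3.9+0] = [-12.900,-7.800,3.900]
hi = A.hi+B.hi = [-8.1+8.9, -3+2.9, 5.1+7.5] = [0.800,-0.100,12.600]
diag = √(13.7²+7.7²+8.7²) = √322.67 = 17.963


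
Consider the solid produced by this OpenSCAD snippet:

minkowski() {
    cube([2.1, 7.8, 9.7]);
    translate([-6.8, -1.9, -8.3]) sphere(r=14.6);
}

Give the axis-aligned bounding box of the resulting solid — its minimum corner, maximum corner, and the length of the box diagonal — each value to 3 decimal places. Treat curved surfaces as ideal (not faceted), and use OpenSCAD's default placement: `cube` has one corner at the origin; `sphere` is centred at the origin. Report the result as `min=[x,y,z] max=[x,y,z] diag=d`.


A = translate([-6.8, -1.9, -8.3]) sphere(r=14.6) → bbox [-21.4,-16.5,-22.9] .. [7.8,12.7,6.3]
B = cube([2.1, 7.8, 9.7]) → bbox [0,0,0] .. [2.1,7.8,9.7]
lo = A.lo+B.lo = [-21.4+0, -16.5+0, -22.9+0] = [-21.400,-16.500,-22.900]
hi = A.hi+B.hi = [7.8+2.1, 12.7+7.8, 6.3+9.7] = [9.900,20.500,16.000]
diag = √(31.3²+37²+38.9²) = √3861.9 = 62.144

min=[-21.400,-16.500,-22.900] max=[9.900,20.500,16.000] diag=62.144


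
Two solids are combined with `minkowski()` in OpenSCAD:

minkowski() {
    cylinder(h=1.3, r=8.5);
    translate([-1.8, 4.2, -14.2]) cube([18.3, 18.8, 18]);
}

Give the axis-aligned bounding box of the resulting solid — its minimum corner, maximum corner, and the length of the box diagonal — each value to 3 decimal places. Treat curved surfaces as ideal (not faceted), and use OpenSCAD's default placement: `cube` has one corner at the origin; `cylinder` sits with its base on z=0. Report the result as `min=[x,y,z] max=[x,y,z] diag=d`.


A = translate([-1.8, 4.2, -14.2]) cube([18.3, 18.8, 18]) → bbox [-1.8,4.2,-14.2] .. [16.5,23,3.8]
B = cylinder(h=1.3, r=8.5) → bbox [-8.5,-8.5,0] .. [8.5,8.5,1.3]
lo = A.lo+B.lo = [-1.8-8.5, 4.2-8.5, -14.2+0] = [-10.300,-4.300,-14.200]
hi = A.hi+B.hi = [16.5+8.5, 23+8.5, 3.8+1.3] = [25.000,31.500,5.100]
diag = √(35.3²+35.8²+19.3²) = √2900.22 = 53.854

min=[-10.300,-4.300,-14.200] max=[25.000,31.500,5.100] diag=53.854


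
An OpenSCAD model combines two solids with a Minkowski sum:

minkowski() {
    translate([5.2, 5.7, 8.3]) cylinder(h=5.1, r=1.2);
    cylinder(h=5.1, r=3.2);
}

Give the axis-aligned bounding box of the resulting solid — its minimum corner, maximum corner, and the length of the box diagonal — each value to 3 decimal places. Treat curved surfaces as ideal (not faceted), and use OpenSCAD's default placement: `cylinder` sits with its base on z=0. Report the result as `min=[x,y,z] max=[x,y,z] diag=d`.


min=[0.800,1.300,8.300] max=[9.600,10.100,18.500] diag=16.091

A = translate([5.2, 5.7, 8.3]) cylinder(h=5.1, r=1.2) → bbox [4,4.5,8.3] .. [6.4,6.9,13.4]
B = cylinder(h=5.1, r=3.2) → bbox [-3.2,-3.2,0] .. [3.2,3.2,5.1]
lo = A.lo+B.lo = [4-3.2, 4.5-3.2, 8.3+0] = [0.800,1.300,8.300]
hi = A.hi+B.hi = [6.4+3.2, 6.9+3.2, 13.4+5.1] = [9.600,10.100,18.500]
diag = √(8.8²+8.8²+10.2²) = √258.92 = 16.091


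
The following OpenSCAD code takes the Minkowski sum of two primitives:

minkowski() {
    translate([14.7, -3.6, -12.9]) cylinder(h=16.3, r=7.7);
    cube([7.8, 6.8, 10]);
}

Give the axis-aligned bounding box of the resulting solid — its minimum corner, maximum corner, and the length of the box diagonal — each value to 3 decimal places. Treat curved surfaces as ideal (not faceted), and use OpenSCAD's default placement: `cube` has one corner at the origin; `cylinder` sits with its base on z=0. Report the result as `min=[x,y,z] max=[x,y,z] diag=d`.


A = translate([14.7, -3.6, -12.9]) cylinder(h=16.3, r=7.7) → bbox [7,-11.3,-12.9] .. [22.4,4.1,3.4]
B = cube([7.8, 6.8, 10]) → bbox [0,0,0] .. [7.8,6.8,10]
lo = A.lo+B.lo = [7+0, -11.3+0, -12.9+0] = [7.000,-11.300,-12.900]
hi = A.hi+B.hi = [22.4+7.8, 4.1+6.8, 3.4+10] = [30.200,10.900,13.400]
diag = √(23.2²+22.2²+26.3²) = √1722.77 = 41.506

min=[7.000,-11.300,-12.900] max=[30.200,10.900,13.400] diag=41.506


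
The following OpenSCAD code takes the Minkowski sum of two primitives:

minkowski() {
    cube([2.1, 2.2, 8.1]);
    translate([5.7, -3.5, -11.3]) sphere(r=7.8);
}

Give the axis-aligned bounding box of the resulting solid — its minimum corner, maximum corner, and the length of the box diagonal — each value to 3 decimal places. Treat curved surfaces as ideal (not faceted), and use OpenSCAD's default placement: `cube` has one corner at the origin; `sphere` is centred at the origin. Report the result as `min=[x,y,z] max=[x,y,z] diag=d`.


min=[-2.100,-11.300,-19.100] max=[15.600,6.500,4.600] diag=34.523

A = translate([5.7, -3.5, -11.3]) sphere(r=7.8) → bbox [-2.1,-11.3,-19.1] .. [13.5,4.3,-3.5]
B = cube([2.1, 2.2, 8.1]) → bbox [0,0,0] .. [2.1,2.2,8.1]
lo = A.lo+B.lo = [-2.1+0, -11.3+0, -19.1+0] = [-2.100,-11.300,-19.100]
hi = A.hi+B.hi = [13.5+2.1, 4.3+2.2, -3.5+8.1] = [15.600,6.500,4.600]
diag = √(17.7²+17.8²+23.7²) = √1191.82 = 34.523


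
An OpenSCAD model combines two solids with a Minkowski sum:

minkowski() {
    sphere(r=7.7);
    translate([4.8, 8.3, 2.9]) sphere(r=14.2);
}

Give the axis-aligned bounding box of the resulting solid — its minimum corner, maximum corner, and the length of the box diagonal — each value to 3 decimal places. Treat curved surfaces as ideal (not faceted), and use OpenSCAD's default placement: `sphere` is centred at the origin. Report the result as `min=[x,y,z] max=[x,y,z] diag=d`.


A = translate([4.8, 8.3, 2.9]) sphere(r=14.2) → bbox [-9.4,-5.9,-11.3] .. [19,22.5,17.1]
B = sphere(r=7.7) → bbox [-7.7,-7.7,-7.7] .. [7.7,7.7,7.7]
lo = A.lo+B.lo = [-9.4-7.7, -5.9-7.7, -11.3-7.7] = [-17.100,-13.600,-19.000]
hi = A.hi+B.hi = [19+7.7, 22.5+7.7, 17.1+7.7] = [26.700,30.200,24.800]
diag = √(43.8²+43.8²+43.8²) = √5755.32 = 75.864

min=[-17.100,-13.600,-19.000] max=[26.700,30.200,24.800] diag=75.864


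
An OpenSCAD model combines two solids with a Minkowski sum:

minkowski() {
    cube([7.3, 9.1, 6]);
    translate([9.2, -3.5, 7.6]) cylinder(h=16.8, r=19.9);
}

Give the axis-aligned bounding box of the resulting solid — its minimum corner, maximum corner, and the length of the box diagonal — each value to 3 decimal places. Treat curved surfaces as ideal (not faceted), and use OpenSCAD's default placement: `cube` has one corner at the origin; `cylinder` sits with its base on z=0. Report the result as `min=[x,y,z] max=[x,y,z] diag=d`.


min=[-10.700,-23.400,7.600] max=[36.400,25.500,30.400] diag=71.620

A = translate([9.2, -3.5, 7.6]) cylinder(h=16.8, r=19.9) → bbox [-10.7,-23.4,7.6] .. [29.1,16.4,24.4]
B = cube([7.3, 9.1, 6]) → bbox [0,0,0] .. [7.3,9.1,6]
lo = A.lo+B.lo = [-10.7+0, -23.4+0, 7.6+0] = [-10.700,-23.400,7.600]
hi = A.hi+B.hi = [29.1+7.3, 16.4+9.1, 24.4+6] = [36.400,25.500,30.400]
diag = √(47.1²+48.9²+22.8²) = √5129.46 = 71.620


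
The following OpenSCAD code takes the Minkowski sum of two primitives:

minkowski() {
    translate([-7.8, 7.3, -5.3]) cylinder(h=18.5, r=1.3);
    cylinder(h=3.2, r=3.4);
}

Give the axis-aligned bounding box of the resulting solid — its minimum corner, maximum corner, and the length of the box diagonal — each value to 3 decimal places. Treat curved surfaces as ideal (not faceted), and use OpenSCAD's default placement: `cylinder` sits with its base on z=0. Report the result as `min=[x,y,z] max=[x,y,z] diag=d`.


min=[-12.500,2.600,-5.300] max=[-3.100,12.000,16.400] diag=25.448

A = translate([-7.8, 7.3, -5.3]) cylinder(h=18.5, r=1.3) → bbox [-9.1,6,-5.3] .. [-6.5,8.6,13.2]
B = cylinder(h=3.2, r=3.4) → bbox [-3.4,-3.4,0] .. [3.4,3.4,3.2]
lo = A.lo+B.lo = [-9.1-3.4, 6-3.4, -5.3+0] = [-12.500,2.600,-5.300]
hi = A.hi+B.hi = [-6.5+3.4, 8.6+3.4, 13.2+3.2] = [-3.100,12.000,16.400]
diag = √(9.4²+9.4²+21.7²) = √647.61 = 25.448


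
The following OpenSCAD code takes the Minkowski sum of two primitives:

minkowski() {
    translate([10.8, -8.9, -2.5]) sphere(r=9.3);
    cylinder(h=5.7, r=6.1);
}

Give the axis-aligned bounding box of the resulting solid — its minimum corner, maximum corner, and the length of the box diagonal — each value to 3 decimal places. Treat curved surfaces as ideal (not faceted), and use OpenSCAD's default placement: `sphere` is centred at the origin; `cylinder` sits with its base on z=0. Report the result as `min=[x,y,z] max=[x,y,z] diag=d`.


min=[-4.600,-24.300,-11.800] max=[26.200,6.500,12.500] diag=49.878

A = translate([10.8, -8.9, -2.5]) sphere(r=9.3) → bbox [1.5,-18.2,-11.8] .. [20.1,0.4,6.8]
B = cylinder(h=5.7, r=6.1) → bbox [-6.1,-6.1,0] .. [6.1,6.1,5.7]
lo = A.lo+B.lo = [1.5-6.1, -18.2-6.1, -11.8+0] = [-4.600,-24.300,-11.800]
hi = A.hi+B.hi = [20.1+6.1, 0.4+6.1, 6.8+5.7] = [26.200,6.500,12.500]
diag = √(30.8²+30.8²+24.3²) = √2487.77 = 49.878


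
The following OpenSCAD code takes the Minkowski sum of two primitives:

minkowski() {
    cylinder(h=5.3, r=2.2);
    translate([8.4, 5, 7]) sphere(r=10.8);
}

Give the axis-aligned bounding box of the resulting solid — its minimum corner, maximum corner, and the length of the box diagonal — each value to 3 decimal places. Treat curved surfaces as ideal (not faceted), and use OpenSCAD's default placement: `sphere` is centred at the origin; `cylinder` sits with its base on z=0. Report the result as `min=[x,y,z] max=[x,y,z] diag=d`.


min=[-4.600,-8.000,-3.800] max=[21.400,18.000,23.100] diag=45.559

A = translate([8.4, 5, 7]) sphere(r=10.8) → bbox [-2.4,-5.8,-3.8] .. [19.2,15.8,17.8]
B = cylinder(h=5.3, r=2.2) → bbox [-2.2,-2.2,0] .. [2.2,2.2,5.3]
lo = A.lo+B.lo = [-2.4-2.2, -5.8-2.2, -3.8+0] = [-4.600,-8.000,-3.800]
hi = A.hi+B.hi = [19.2+2.2, 15.8+2.2, 17.8+5.3] = [21.400,18.000,23.100]
diag = √(26²+26²+26.9²) = √2075.61 = 45.559


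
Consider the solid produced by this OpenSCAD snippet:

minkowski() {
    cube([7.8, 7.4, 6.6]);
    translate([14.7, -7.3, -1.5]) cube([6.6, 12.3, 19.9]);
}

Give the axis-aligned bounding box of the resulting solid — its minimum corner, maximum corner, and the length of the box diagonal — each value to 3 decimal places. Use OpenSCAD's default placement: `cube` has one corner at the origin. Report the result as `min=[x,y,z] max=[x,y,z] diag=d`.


A = translate([14.7, -7.3, -1.5]) cube([6.6, 12.3, 19.9]) → bbox [14.7,-7.3,-1.5] .. [21.3,5,18.4]
B = cube([7.8, 7.4, 6.6]) → bbox [0,0,0] .. [7.8,7.4,6.6]
lo = A.lo+B.lo = [14.7+0, -7.3+0, -1.5+0] = [14.700,-7.300,-1.500]
hi = A.hi+B.hi = [21.3+7.8, 5+7.4, 18.4+6.6] = [29.100,12.400,25.000]
diag = √(14.4²+19.7²+26.5²) = √1297.7 = 36.024

min=[14.700,-7.300,-1.500] max=[29.100,12.400,25.000] diag=36.024


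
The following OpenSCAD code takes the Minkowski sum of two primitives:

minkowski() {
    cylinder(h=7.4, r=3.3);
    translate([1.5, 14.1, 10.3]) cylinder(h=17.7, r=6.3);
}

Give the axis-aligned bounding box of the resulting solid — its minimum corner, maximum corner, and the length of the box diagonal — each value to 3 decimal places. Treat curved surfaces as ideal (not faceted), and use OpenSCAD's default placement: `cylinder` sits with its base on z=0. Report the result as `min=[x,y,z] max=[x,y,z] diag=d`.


min=[-8.100,4.500,10.300] max=[11.100,23.700,35.400] diag=36.977

A = translate([1.5, 14.1, 10.3]) cylinder(h=17.7, r=6.3) → bbox [-4.8,7.8,10.3] .. [7.8,20.4,28]
B = cylinder(h=7.4, r=3.3) → bbox [-3.3,-3.3,0] .. [3.3,3.3,7.4]
lo = A.lo+B.lo = [-4.8-3.3, 7.8-3.3, 10.3+0] = [-8.100,4.500,10.300]
hi = A.hi+B.hi = [7.8+3.3, 20.4+3.3, 28+7.4] = [11.100,23.700,35.400]
diag = √(19.2²+19.2²+25.1²) = √1367.29 = 36.977


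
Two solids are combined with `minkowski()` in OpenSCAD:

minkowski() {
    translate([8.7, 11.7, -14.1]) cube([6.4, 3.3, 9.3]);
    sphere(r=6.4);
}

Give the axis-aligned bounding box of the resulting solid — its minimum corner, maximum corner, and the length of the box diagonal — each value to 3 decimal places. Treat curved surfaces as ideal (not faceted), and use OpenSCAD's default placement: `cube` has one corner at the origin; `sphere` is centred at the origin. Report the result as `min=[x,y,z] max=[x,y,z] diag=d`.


A = translate([8.7, 11.7, -14.1]) cube([6.4, 3.3, 9.3]) → bbox [8.7,11.7,-14.1] .. [15.1,15,-4.8]
B = sphere(r=6.4) → bbox [-6.4,-6.4,-6.4] .. [6.4,6.4,6.4]
lo = A.lo+B.lo = [8.7-6.4, 11.7-6.4, -14.1-6.4] = [2.300,5.300,-20.500]
hi = A.hi+B.hi = [15.1+6.4, 15+6.4, -4.8+6.4] = [21.500,21.400,1.600]
diag = √(19.2²+16.1²+22.1²) = √1116.26 = 33.410

min=[2.300,5.300,-20.500] max=[21.500,21.400,1.600] diag=33.410
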